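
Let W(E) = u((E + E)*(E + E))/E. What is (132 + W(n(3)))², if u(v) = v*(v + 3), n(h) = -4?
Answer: 883600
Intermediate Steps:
u(v) = v*(3 + v)
W(E) = 4*E*(3 + 4*E²) (W(E) = (((E + E)*(E + E))*(3 + (E + E)*(E + E)))/E = (((2*E)*(2*E))*(3 + (2*E)*(2*E)))/E = ((4*E²)*(3 + 4*E²))/E = (4*E²*(3 + 4*E²))/E = 4*E*(3 + 4*E²))
(132 + W(n(3)))² = (132 + (12*(-4) + 16*(-4)³))² = (132 + (-48 + 16*(-64)))² = (132 + (-48 - 1024))² = (132 - 1072)² = (-940)² = 883600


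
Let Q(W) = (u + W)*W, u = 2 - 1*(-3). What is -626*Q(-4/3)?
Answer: 27544/9 ≈ 3060.4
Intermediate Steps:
u = 5 (u = 2 + 3 = 5)
Q(W) = W*(5 + W) (Q(W) = (5 + W)*W = W*(5 + W))
-626*Q(-4/3) = -626*(-4/3)*(5 - 4/3) = -626*(-4*1/3)*(5 - 4*1/3) = -(-2504)*(5 - 4/3)/3 = -(-2504)*11/(3*3) = -626*(-44/9) = 27544/9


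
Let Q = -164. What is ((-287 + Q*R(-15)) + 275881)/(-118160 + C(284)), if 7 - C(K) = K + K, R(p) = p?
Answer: -278054/118721 ≈ -2.3421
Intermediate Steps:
C(K) = 7 - 2*K (C(K) = 7 - (K + K) = 7 - 2*K)
((-287 + Q*R(-15)) + 275881)/(-118160 + C(284)) = ((-287 - 164*(-15)) + 275881)/(-118160 + (7 - 2*284)) = ((-287 + 2460) + 275881)/(-118160 + (7 - 568)) = (2173 + 275881)/(-118160 - 561) = 278054/(-118721) = 278054*(-1/118721) = -278054/118721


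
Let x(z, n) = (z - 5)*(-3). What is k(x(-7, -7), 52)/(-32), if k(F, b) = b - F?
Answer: -½ ≈ -0.50000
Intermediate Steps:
x(z, n) = 15 - 3*z (x(z, n) = (-5 + z)*(-3) = 15 - 3*z)
k(x(-7, -7), 52)/(-32) = (52 - (15 - 3*(-7)))/(-32) = (52 - (15 + 21))*(-1/32) = (52 - 1*36)*(-1/32) = (52 - 36)*(-1/32) = 16*(-1/32) = -½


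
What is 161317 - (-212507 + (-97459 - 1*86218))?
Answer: 557501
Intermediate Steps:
161317 - (-212507 + (-97459 - 1*86218)) = 161317 - (-212507 + (-97459 - 86218)) = 161317 - (-212507 - 183677) = 161317 - 1*(-396184) = 161317 + 396184 = 557501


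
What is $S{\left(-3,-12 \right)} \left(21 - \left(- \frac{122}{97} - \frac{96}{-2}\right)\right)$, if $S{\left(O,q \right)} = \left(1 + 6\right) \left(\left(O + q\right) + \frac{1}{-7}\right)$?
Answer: $\frac{264682}{97} \approx 2728.7$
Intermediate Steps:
$S{\left(O,q \right)} = -1 + 7 O + 7 q$ ($S{\left(O,q \right)} = 7 \left(\left(O + q\right) - \frac{1}{7}\right) = 7 \left(- \frac{1}{7} + O + q\right) = -1 + 7 O + 7 q$)
$S{\left(-3,-12 \right)} \left(21 - \left(- \frac{122}{97} - \frac{96}{-2}\right)\right) = \left(-1 + 7 \left(-3\right) + 7 \left(-12\right)\right) \left(21 - \left(- \frac{122}{97} - \frac{96}{-2}\right)\right) = \left(-1 - 21 - 84\right) \left(21 - \left(\left(-122\right) \frac{1}{97} - -48\right)\right) = - 106 \left(21 - \left(- \frac{122}{97} + 48\right)\right) = - 106 \left(21 - \frac{4534}{97}\right) = \left(-106\right) \left(- \frac{2497}{97}\right) = \frac{264682}{97}$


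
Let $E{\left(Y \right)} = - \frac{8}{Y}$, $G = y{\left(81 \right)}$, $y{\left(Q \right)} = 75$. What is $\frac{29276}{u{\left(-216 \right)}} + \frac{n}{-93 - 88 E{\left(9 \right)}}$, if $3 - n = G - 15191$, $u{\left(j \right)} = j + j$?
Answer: $- \frac{15669095}{14364} \approx -1090.9$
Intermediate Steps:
$u{\left(j \right)} = 2 j$
$G = 75$
$n = 15119$ ($n = 3 - \left(75 - 15191\right) = 3 - -15116 = 3 + 15116 = 15119$)
$\frac{29276}{u{\left(-216 \right)}} + \frac{n}{-93 - 88 E{\left(9 \right)}} = \frac{29276}{2 \left(-216\right)} + \frac{15119}{-93 - 88 \left(- \frac{8}{9}\right)} = \frac{29276}{-432} + \frac{15119}{-93 - 88 \left(\left(-8\right) \frac{1}{9}\right)} = 29276 \left(- \frac{1}{432}\right) + \frac{15119}{-93 - - \frac{704}{9}} = - \frac{7319}{108} + \frac{15119}{-93 + \frac{704}{9}} = - \frac{7319}{108} + \frac{15119}{- \frac{133}{9}} = - \frac{7319}{108} + 15119 \left(- \frac{9}{133}\right) = - \frac{7319}{108} - \frac{136071}{133} = - \frac{15669095}{14364}$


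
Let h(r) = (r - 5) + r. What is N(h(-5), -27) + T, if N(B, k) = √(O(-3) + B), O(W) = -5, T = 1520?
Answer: 1520 + 2*I*√5 ≈ 1520.0 + 4.4721*I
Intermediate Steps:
h(r) = -5 + 2*r (h(r) = (-5 + r) + r = -5 + 2*r)
N(B, k) = √(-5 + B)
N(h(-5), -27) + T = √(-5 + (-5 + 2*(-5))) + 1520 = √(-5 + (-5 - 10)) + 1520 = √(-5 - 15) + 1520 = √(-20) + 1520 = 2*I*√5 + 1520 = 1520 + 2*I*√5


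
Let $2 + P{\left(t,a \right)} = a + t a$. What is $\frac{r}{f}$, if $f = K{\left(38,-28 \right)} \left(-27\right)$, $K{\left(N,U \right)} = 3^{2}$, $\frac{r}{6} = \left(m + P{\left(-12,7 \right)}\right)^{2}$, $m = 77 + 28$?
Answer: $- \frac{1352}{81} \approx -16.691$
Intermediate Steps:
$P{\left(t,a \right)} = -2 + a + a t$ ($P{\left(t,a \right)} = -2 + \left(a + t a\right) = -2 + \left(a + a t\right) = -2 + a + a t$)
$m = 105$
$r = 4056$ ($r = 6 \left(105 + \left(-2 + 7 + 7 \left(-12\right)\right)\right)^{2} = 6 \left(105 - 79\right)^{2} = 6 \cdot 26^{2} = 6 \cdot 676 = 4056$)
$K{\left(N,U \right)} = 9$
$f = -243$ ($f = 9 \left(-27\right) = -243$)
$\frac{r}{f} = \frac{4056}{-243} = 4056 \left(- \frac{1}{243}\right) = - \frac{1352}{81}$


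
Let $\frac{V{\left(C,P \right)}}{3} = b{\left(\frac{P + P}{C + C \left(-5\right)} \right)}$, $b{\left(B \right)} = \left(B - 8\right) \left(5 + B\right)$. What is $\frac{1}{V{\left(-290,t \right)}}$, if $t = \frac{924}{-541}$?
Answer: $- \frac{6153618025}{738270915762} \approx -0.0083352$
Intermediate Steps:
$t = - \frac{924}{541}$ ($t = 924 \left(- \frac{1}{541}\right) = - \frac{924}{541} \approx -1.7079$)
$b{\left(B \right)} = \left(-8 + B\right) \left(5 + B\right)$
$V{\left(C,P \right)} = -120 + \frac{3 P^{2}}{4 C^{2}} + \frac{9 P}{2 C}$ ($V{\left(C,P \right)} = 3 \left(-40 + \left(\frac{P + P}{C + C \left(-5\right)}\right)^{2} - 3 \frac{P + P}{C + C \left(-5\right)}\right) = 3 \left(-40 + \left(\frac{2 P}{C - 5 C}\right)^{2} - 3 \frac{2 P}{C - 5 C}\right) = 3 \left(-40 + \left(\frac{2 P}{\left(-4\right) C}\right)^{2} - 3 \frac{2 P}{\left(-4\right) C}\right) = 3 \left(-40 + \left(2 P \left(- \frac{1}{4 C}\right)\right)^{2} - 3 \cdot 2 P \left(- \frac{1}{4 C}\right)\right) = 3 \left(-40 + \left(- \frac{P}{2 C}\right)^{2} - 3 \left(- \frac{P}{2 C}\right)\right) = 3 \left(-40 + \frac{P^{2}}{4 C^{2}} + \frac{3 P}{2 C}\right) = -120 + \frac{3 P^{2}}{4 C^{2}} + \frac{9 P}{2 C}$)
$\frac{1}{V{\left(-290,t \right)}} = \frac{1}{-120 + \frac{3 \left(- \frac{924}{541}\right)^{2}}{4 \cdot 84100} + \frac{9}{2} \left(- \frac{924}{541}\right) \frac{1}{-290}} = \frac{1}{-120 + \frac{3}{4} \cdot \frac{1}{84100} \cdot \frac{853776}{292681} + \frac{9}{2} \left(- \frac{924}{541}\right) \left(- \frac{1}{290}\right)} = \frac{1}{-120 + \frac{160083}{6153618025} + \frac{2079}{78445}} = \frac{1}{- \frac{738270915762}{6153618025}} = - \frac{6153618025}{738270915762}$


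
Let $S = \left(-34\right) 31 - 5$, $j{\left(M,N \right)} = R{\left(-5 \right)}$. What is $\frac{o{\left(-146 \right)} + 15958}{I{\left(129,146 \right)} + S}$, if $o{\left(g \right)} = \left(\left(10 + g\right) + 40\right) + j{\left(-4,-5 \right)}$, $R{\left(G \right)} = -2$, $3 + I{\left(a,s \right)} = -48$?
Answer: $- \frac{1586}{111} \approx -14.288$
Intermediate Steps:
$I{\left(a,s \right)} = -51$ ($I{\left(a,s \right)} = -3 - 48 = -51$)
$j{\left(M,N \right)} = -2$
$o{\left(g \right)} = 48 + g$ ($o{\left(g \right)} = \left(\left(10 + g\right) + 40\right) - 2 = \left(50 + g\right) - 2 = 48 + g$)
$S = -1059$ ($S = -1054 - 5 = -1059$)
$\frac{o{\left(-146 \right)} + 15958}{I{\left(129,146 \right)} + S} = \frac{\left(48 - 146\right) + 15958}{-51 - 1059} = \frac{-98 + 15958}{-1110} = 15860 \left(- \frac{1}{1110}\right) = - \frac{1586}{111}$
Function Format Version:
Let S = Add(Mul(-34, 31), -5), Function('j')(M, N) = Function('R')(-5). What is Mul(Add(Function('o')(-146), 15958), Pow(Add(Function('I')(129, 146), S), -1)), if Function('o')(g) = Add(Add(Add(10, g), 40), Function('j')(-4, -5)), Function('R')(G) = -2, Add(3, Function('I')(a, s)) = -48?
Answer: Rational(-1586, 111) ≈ -14.288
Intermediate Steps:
Function('I')(a, s) = -51 (Function('I')(a, s) = Add(-3, -48) = -51)
Function('j')(M, N) = -2
Function('o')(g) = Add(48, g) (Function('o')(g) = Add(Add(Add(10, g), 40), -2) = Add(Add(50, g), -2) = Add(48, g))
S = -1059 (S = Add(-1054, -5) = -1059)
Mul(Add(Function('o')(-146), 15958), Pow(Add(Function('I')(129, 146), S), -1)) = Mul(Add(Add(48, -146), 15958), Pow(Add(-51, -1059), -1)) = Mul(Add(-98, 15958), Pow(-1110, -1)) = Mul(15860, Rational(-1, 1110)) = Rational(-1586, 111)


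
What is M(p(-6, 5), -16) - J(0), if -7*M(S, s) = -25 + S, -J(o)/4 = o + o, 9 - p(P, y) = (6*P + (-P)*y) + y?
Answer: 15/7 ≈ 2.1429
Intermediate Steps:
p(P, y) = 9 - y - 6*P + P*y (p(P, y) = 9 - ((6*P + (-P)*y) + y) = 9 - ((6*P - P*y) + y) = 9 - (y + 6*P - P*y) = 9 + (-y - 6*P + P*y) = 9 - y - 6*P + P*y)
J(o) = -8*o (J(o) = -4*(o + o) = -8*o)
M(S, s) = 25/7 - S/7 (M(S, s) = -(-25 + S)/7 = 25/7 - S/7)
M(p(-6, 5), -16) - J(0) = (25/7 - (9 - 1*5 - 6*(-6) - 6*5)/7) - (-8)*0 = (25/7 - (9 - 5 + 36 - 30)/7) - 1*0 = (25/7 - ⅐*10) + 0 = (25/7 - 10/7) + 0 = 15/7 + 0 = 15/7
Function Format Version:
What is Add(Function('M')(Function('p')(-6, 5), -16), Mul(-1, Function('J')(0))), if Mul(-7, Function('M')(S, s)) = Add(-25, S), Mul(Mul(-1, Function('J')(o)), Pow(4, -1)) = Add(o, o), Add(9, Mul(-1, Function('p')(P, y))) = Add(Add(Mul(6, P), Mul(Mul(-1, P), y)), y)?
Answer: Rational(15, 7) ≈ 2.1429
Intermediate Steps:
Function('p')(P, y) = Add(9, Mul(-1, y), Mul(-6, P), Mul(P, y)) (Function('p')(P, y) = Add(9, Mul(-1, Add(Add(Mul(6, P), Mul(Mul(-1, P), y)), y))) = Add(9, Mul(-1, Add(Add(Mul(6, P), Mul(-1, P, y)), y))) = Add(9, Mul(-1, Add(y, Mul(6, P), Mul(-1, P, y)))) = Add(9, Add(Mul(-1, y), Mul(-6, P), Mul(P, y))) = Add(9, Mul(-1, y), Mul(-6, P), Mul(P, y)))
Function('J')(o) = Mul(-8, o) (Function('J')(o) = Mul(-4, Add(o, o)) = Mul(-4, Mul(2, o)) = Mul(-8, o))
Function('M')(S, s) = Add(Rational(25, 7), Mul(Rational(-1, 7), S)) (Function('M')(S, s) = Mul(Rational(-1, 7), Add(-25, S)) = Add(Rational(25, 7), Mul(Rational(-1, 7), S)))
Add(Function('M')(Function('p')(-6, 5), -16), Mul(-1, Function('J')(0))) = Add(Add(Rational(25, 7), Mul(Rational(-1, 7), Add(9, Mul(-1, 5), Mul(-6, -6), Mul(-6, 5)))), Mul(-1, Mul(-8, 0))) = Add(Add(Rational(25, 7), Mul(Rational(-1, 7), Add(9, -5, 36, -30))), Mul(-1, 0)) = Add(Add(Rational(25, 7), Mul(Rational(-1, 7), 10)), 0) = Add(Add(Rational(25, 7), Rational(-10, 7)), 0) = Add(Rational(15, 7), 0) = Rational(15, 7)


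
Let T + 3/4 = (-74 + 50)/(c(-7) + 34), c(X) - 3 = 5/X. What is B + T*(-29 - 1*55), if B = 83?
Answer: 25598/127 ≈ 201.56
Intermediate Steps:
c(X) = 3 + 5/X
T = -717/508 (T = -¾ + (-74 + 50)/((3 + 5/(-7)) + 34) = -¾ - 24/((3 + 5*(-⅐)) + 34) = -¾ - 24/((3 - 5/7) + 34) = -¾ - 24/(16/7 + 34) = -¾ - 24/254/7 = -¾ - 24*7/254 = -¾ - 84/127 = -717/508 ≈ -1.4114)
B + T*(-29 - 1*55) = 83 - 717*(-29 - 1*55)/508 = 83 - 717*(-29 - 55)/508 = 83 - 717/508*(-84) = 83 + 15057/127 = 25598/127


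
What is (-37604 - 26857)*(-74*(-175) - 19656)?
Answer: 432275466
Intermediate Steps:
(-37604 - 26857)*(-74*(-175) - 19656) = -64461*(12950 - 19656) = -64461*(-6706) = 432275466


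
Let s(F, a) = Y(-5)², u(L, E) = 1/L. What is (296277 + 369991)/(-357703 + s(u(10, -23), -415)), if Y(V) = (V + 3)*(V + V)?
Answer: -666268/357303 ≈ -1.8647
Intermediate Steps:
Y(V) = 2*V*(3 + V) (Y(V) = (3 + V)*(2*V) = 2*V*(3 + V))
s(F, a) = 400 (s(F, a) = (2*(-5)*(3 - 5))² = (2*(-5)*(-2))² = 20² = 400)
(296277 + 369991)/(-357703 + s(u(10, -23), -415)) = (296277 + 369991)/(-357703 + 400) = 666268/(-357303) = 666268*(-1/357303) = -666268/357303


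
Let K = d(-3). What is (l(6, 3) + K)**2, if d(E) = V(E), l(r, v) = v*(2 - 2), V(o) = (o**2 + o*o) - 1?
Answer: 289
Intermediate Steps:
V(o) = -1 + 2*o**2 (V(o) = (o**2 + o**2) - 1 = 2*o**2 - 1 = -1 + 2*o**2)
l(r, v) = 0 (l(r, v) = v*0 = 0)
d(E) = -1 + 2*E**2
K = 17 (K = -1 + 2*(-3)**2 = -1 + 2*9 = -1 + 18 = 17)
(l(6, 3) + K)**2 = (0 + 17)**2 = 17**2 = 289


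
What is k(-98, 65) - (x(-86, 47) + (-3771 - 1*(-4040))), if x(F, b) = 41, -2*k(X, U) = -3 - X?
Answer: -715/2 ≈ -357.50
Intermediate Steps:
k(X, U) = 3/2 + X/2 (k(X, U) = -(-3 - X)/2 = 3/2 + X/2)
k(-98, 65) - (x(-86, 47) + (-3771 - 1*(-4040))) = (3/2 + (½)*(-98)) - (41 + (-3771 - 1*(-4040))) = (3/2 - 49) - (41 + (-3771 + 4040)) = -95/2 - (41 + 269) = -95/2 - 1*310 = -95/2 - 310 = -715/2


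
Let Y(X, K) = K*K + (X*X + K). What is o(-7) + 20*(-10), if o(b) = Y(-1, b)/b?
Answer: -1443/7 ≈ -206.14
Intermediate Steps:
Y(X, K) = K + K² + X² (Y(X, K) = K² + (X² + K) = K² + (K + X²) = K + K² + X²)
o(b) = (1 + b + b²)/b (o(b) = (b + b² + (-1)²)/b = (b + b² + 1)/b = (1 + b + b²)/b)
o(-7) + 20*(-10) = (1 - 7 + 1/(-7)) + 20*(-10) = (1 - 7 - ⅐) - 200 = -43/7 - 200 = -1443/7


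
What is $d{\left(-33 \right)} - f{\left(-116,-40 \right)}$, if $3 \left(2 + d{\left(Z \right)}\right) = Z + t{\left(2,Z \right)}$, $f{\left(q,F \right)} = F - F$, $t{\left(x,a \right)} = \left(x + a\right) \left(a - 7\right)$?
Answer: $\frac{1201}{3} \approx 400.33$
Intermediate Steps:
$t{\left(x,a \right)} = \left(-7 + a\right) \left(a + x\right)$ ($t{\left(x,a \right)} = \left(a + x\right) \left(-7 + a\right) = \left(-7 + a\right) \left(a + x\right)$)
$f{\left(q,F \right)} = 0$
$d{\left(Z \right)} = - \frac{20}{3} - \frac{4 Z}{3} + \frac{Z^{2}}{3}$ ($d{\left(Z \right)} = -2 + \frac{Z + \left(Z^{2} - 7 Z - 14 + Z 2\right)}{3} = -2 + \frac{Z + \left(Z^{2} - 7 Z - 14 + 2 Z\right)}{3} = -2 + \frac{Z - \left(14 - Z^{2} + 5 Z\right)}{3} = -2 + \frac{-14 + Z^{2} - 4 Z}{3} = -2 - \left(\frac{14}{3} - \frac{Z^{2}}{3} + \frac{4 Z}{3}\right) = - \frac{20}{3} - \frac{4 Z}{3} + \frac{Z^{2}}{3}$)
$d{\left(-33 \right)} - f{\left(-116,-40 \right)} = \left(- \frac{20}{3} - -44 + \frac{\left(-33\right)^{2}}{3}\right) - 0 = \left(- \frac{20}{3} + 44 + \frac{1}{3} \cdot 1089\right) + 0 = \left(- \frac{20}{3} + 44 + 363\right) + 0 = \frac{1201}{3} + 0 = \frac{1201}{3}$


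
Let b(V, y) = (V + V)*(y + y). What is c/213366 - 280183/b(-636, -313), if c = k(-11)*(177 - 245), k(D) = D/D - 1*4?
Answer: -9936514415/28316228592 ≈ -0.35091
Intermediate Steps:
k(D) = -3 (k(D) = 1 - 4 = -3)
c = 204 (c = -3*(177 - 245) = -3*(-68) = 204)
b(V, y) = 4*V*y (b(V, y) = (2*V)*(2*y) = 4*V*y)
c/213366 - 280183/b(-636, -313) = 204/213366 - 280183/(4*(-636)*(-313)) = 204*(1/213366) - 280183/796272 = 34/35561 - 280183*1/796272 = 34/35561 - 280183/796272 = -9936514415/28316228592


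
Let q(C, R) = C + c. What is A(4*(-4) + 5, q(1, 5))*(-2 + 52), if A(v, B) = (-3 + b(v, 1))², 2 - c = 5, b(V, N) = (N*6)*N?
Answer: 450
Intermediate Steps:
b(V, N) = 6*N² (b(V, N) = (6*N)*N = 6*N²)
c = -3 (c = 2 - 1*5 = 2 - 5 = -3)
q(C, R) = -3 + C (q(C, R) = C - 3 = -3 + C)
A(v, B) = 9 (A(v, B) = (-3 + 6*1²)² = (-3 + 6*1)² = (-3 + 6)² = 3² = 9)
A(4*(-4) + 5, q(1, 5))*(-2 + 52) = 9*(-2 + 52) = 9*50 = 450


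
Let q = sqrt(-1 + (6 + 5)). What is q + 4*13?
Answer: 52 + sqrt(10) ≈ 55.162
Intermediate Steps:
q = sqrt(10) (q = sqrt(-1 + 11) = sqrt(10) ≈ 3.1623)
q + 4*13 = sqrt(10) + 4*13 = sqrt(10) + 52 = 52 + sqrt(10)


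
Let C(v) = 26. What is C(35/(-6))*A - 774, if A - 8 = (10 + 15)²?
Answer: 15684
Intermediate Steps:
A = 633 (A = 8 + (10 + 15)² = 8 + 25² = 8 + 625 = 633)
C(35/(-6))*A - 774 = 26*633 - 774 = 16458 - 774 = 15684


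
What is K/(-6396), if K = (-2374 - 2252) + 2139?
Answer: 829/2132 ≈ 0.38884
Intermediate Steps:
K = -2487 (K = -4626 + 2139 = -2487)
K/(-6396) = -2487/(-6396) = -2487*(-1/6396) = 829/2132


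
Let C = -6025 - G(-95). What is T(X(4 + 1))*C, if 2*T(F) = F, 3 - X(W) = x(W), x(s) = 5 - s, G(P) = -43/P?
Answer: -858627/95 ≈ -9038.2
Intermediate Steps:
X(W) = -2 + W (X(W) = 3 - (5 - W) = 3 + (-5 + W) = -2 + W)
T(F) = F/2
C = -572418/95 (C = -6025 - (-43)/(-95) = -6025 - (-43)*(-1)/95 = -6025 - 1*43/95 = -6025 - 43/95 = -572418/95 ≈ -6025.5)
T(X(4 + 1))*C = ((-2 + (4 + 1))/2)*(-572418/95) = ((-2 + 5)/2)*(-572418/95) = ((½)*3)*(-572418/95) = (3/2)*(-572418/95) = -858627/95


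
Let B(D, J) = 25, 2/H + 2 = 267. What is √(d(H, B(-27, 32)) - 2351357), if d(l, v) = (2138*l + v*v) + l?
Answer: 11*I*√1364289430/265 ≈ 1533.2*I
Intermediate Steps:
H = 2/265 (H = 2/(-2 + 267) = 2/265 ≈ 0.0075472)
d(l, v) = v² + 2139*l (d(l, v) = (2138*l + v²) + l = (v² + 2138*l) + l = v² + 2139*l)
√(d(H, B(-27, 32)) - 2351357) = √((25² + 2139*(2/265)) - 2351357) = √((625 + 4278/265) - 2351357) = √(169903/265 - 2351357) = √(-622939702/265) = 11*I*√1364289430/265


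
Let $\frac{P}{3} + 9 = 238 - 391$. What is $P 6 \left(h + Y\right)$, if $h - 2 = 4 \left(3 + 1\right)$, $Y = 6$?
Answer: $-69984$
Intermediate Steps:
$h = 18$ ($h = 2 + 4 \left(3 + 1\right) = 2 + 4 \cdot 4 = 2 + 16 = 18$)
$P = -486$ ($P = -27 + 3 \left(238 - 391\right) = -27 + 3 \left(-153\right) = -27 - 459 = -486$)
$P 6 \left(h + Y\right) = - 486 \cdot 6 \left(18 + 6\right) = - 486 \cdot 6 \cdot 24 = \left(-486\right) 144 = -69984$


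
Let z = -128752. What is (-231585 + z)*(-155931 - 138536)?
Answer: 106107355379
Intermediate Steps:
(-231585 + z)*(-155931 - 138536) = (-231585 - 128752)*(-155931 - 138536) = -360337*(-294467) = 106107355379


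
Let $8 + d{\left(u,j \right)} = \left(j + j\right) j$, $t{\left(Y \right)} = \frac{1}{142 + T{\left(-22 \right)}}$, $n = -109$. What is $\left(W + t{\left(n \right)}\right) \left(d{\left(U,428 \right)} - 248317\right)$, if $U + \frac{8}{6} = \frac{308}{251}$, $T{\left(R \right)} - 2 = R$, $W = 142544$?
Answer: $\frac{2052811327867}{122} \approx 1.6826 \cdot 10^{10}$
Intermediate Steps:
$T{\left(R \right)} = 2 + R$
$U = - \frac{80}{753}$ ($U = - \frac{4}{3} + \frac{308}{251} = - \frac{80}{753} \approx -0.10624$)
$t{\left(Y \right)} = \frac{1}{122}$ ($t{\left(Y \right)} = \frac{1}{142 + \left(2 - 22\right)} = \frac{1}{142 - 20} = \frac{1}{122}$)
$d{\left(u,j \right)} = -8 + 2 j^{2}$ ($d{\left(u,j \right)} = -8 + \left(j + j\right) j = -8 + 2 j j = -8 + 2 j^{2}$)
$\left(W + t{\left(n \right)}\right) \left(d{\left(U,428 \right)} - 248317\right) = \left(142544 + \frac{1}{122}\right) \left(\left(-8 + 2 \cdot 428^{2}\right) - 248317\right) = \frac{17390369 \left(\left(-8 + 2 \cdot 183184\right) - 248317\right)}{122} = \frac{17390369 \left(\left(-8 + 366368\right) - 248317\right)}{122} = \frac{17390369 \left(366360 - 248317\right)}{122} = \frac{17390369}{122} \cdot 118043 = \frac{2052811327867}{122}$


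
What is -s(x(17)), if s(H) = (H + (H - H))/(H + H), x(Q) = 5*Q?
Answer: -½ ≈ -0.50000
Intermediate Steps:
s(H) = ½ (s(H) = (H + 0)/((2*H)) = H*(1/(2*H)) = ½)
-s(x(17)) = -1*½ = -½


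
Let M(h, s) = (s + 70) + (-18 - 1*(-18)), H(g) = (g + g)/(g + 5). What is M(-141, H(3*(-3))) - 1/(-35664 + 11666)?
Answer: 893926/11999 ≈ 74.500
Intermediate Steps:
H(g) = 2*g/(5 + g) (H(g) = (2*g)/(5 + g) = 2*g/(5 + g))
M(h, s) = 70 + s (M(h, s) = (70 + s) + (-18 + 18) = (70 + s) + 0 = 70 + s)
M(-141, H(3*(-3))) - 1/(-35664 + 11666) = (70 + 2*(3*(-3))/(5 + 3*(-3))) - 1/(-35664 + 11666) = (70 + 2*(-9)/(5 - 9)) - 1/(-23998) = (70 + 2*(-9)/(-4)) - 1*(-1/23998) = (70 + 2*(-9)*(-1/4)) + 1/23998 = (70 + 9/2) + 1/23998 = 149/2 + 1/23998 = 893926/11999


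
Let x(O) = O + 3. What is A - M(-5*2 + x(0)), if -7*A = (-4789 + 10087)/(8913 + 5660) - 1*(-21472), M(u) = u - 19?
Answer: -310264468/102011 ≈ -3041.5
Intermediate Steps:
x(O) = 3 + O
M(u) = -19 + u
A = -312916754/102011 (A = -((-4789 + 10087)/(8913 + 5660) - 1*(-21472))/7 = -(5298/14573 + 21472)/7 = -⅐*312916754/14573 = -312916754/102011 ≈ -3067.5)
A - M(-5*2 + x(0)) = -312916754/102011 - (-19 + (-5*2 + (3 + 0))) = -312916754/102011 - (-19 + (-10 + 3)) = -312916754/102011 - (-19 - 7) = -312916754/102011 - 1*(-26) = -312916754/102011 + 26 = -310264468/102011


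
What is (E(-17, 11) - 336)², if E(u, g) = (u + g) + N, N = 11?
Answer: 109561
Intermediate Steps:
E(u, g) = 11 + g + u (E(u, g) = (u + g) + 11 = (g + u) + 11 = 11 + g + u)
(E(-17, 11) - 336)² = ((11 + 11 - 17) - 336)² = (5 - 336)² = (-331)² = 109561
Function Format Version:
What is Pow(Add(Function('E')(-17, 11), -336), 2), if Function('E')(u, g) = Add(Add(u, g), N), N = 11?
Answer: 109561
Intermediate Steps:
Function('E')(u, g) = Add(11, g, u) (Function('E')(u, g) = Add(Add(u, g), 11) = Add(Add(g, u), 11) = Add(11, g, u))
Pow(Add(Function('E')(-17, 11), -336), 2) = Pow(Add(Add(11, 11, -17), -336), 2) = Pow(Add(5, -336), 2) = Pow(-331, 2) = 109561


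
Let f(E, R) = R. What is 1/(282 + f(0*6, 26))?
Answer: 1/308 ≈ 0.0032468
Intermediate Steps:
1/(282 + f(0*6, 26)) = 1/(282 + 26) = 1/308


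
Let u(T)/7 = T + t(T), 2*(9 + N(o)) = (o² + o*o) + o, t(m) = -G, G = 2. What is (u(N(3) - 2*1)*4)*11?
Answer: -770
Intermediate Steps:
t(m) = -2 (t(m) = -1*2 = -2)
N(o) = -9 + o² + o/2 (N(o) = -9 + ((o² + o*o) + o)/2 = -9 + ((o² + o²) + o)/2 = -9 + (2*o² + o)/2 = -9 + (o + 2*o²)/2 = -9 + (o² + o/2) = -9 + o² + o/2)
u(T) = -14 + 7*T (u(T) = 7*(T - 2) = 7*(-2 + T) = -14 + 7*T)
(u(N(3) - 2*1)*4)*11 = ((-14 + 7*((-9 + 3² + (½)*3) - 2*1))*4)*11 = ((-14 + 7*((-9 + 9 + 3/2) - 2))*4)*11 = ((-14 + 7*(3/2 - 2))*4)*11 = ((-14 + 7*(-½))*4)*11 = ((-14 - 7/2)*4)*11 = -35/2*4*11 = -70*11 = -770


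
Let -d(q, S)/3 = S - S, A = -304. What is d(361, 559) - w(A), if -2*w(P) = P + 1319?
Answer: 1015/2 ≈ 507.50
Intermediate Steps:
w(P) = -1319/2 - P/2 (w(P) = -(P + 1319)/2 = -(1319 + P)/2 = -1319/2 - P/2)
d(q, S) = 0 (d(q, S) = -3*(S - S) = -3*0 = 0)
d(361, 559) - w(A) = 0 - (-1319/2 - ½*(-304)) = 0 - (-1319/2 + 152) = 0 - 1*(-1015/2) = 0 + 1015/2 = 1015/2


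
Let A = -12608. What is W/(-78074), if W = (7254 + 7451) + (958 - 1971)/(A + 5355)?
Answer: -53328189/283135361 ≈ -0.18835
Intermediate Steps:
W = 106656378/7253 (W = (7254 + 7451) + (958 - 1971)/(-12608 + 5355) = 14705 - 1013/(-7253) = 14705 - 1013*(-1/7253) = 14705 + 1013/7253 = 106656378/7253 ≈ 14705.)
W/(-78074) = (106656378/7253)/(-78074) = (106656378/7253)*(-1/78074) = -53328189/283135361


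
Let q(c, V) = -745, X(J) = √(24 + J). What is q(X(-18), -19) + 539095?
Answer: 538350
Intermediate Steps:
q(X(-18), -19) + 539095 = -745 + 539095 = 538350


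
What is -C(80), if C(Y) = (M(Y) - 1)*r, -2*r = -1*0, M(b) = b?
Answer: 0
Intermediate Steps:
r = 0 (r = -(-1)*0/2 = -1/2*0 = 0)
C(Y) = 0 (C(Y) = (Y - 1)*0 = (-1 + Y)*0 = 0)
-C(80) = -1*0 = 0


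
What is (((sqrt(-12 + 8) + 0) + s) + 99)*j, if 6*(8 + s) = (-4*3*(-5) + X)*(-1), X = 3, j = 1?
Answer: 161/2 + 2*I ≈ 80.5 + 2.0*I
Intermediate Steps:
s = -37/2 (s = -8 + ((-4*3*(-5) + 3)*(-1))/6 = -8 + ((-12*(-5) + 3)*(-1))/6 = -8 + ((60 + 3)*(-1))/6 = -8 + (63*(-1))/6 = -8 + (1/6)*(-63) = -8 - 21/2 = -37/2 ≈ -18.500)
(((sqrt(-12 + 8) + 0) + s) + 99)*j = (((sqrt(-12 + 8) + 0) - 37/2) + 99)*1 = (((sqrt(-4) + 0) - 37/2) + 99)*1 = (((2*I + 0) - 37/2) + 99)*1 = ((2*I - 37/2) + 99)*1 = ((-37/2 + 2*I) + 99)*1 = (161/2 + 2*I)*1 = 161/2 + 2*I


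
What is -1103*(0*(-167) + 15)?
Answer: -16545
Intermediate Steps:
-1103*(0*(-167) + 15) = -1103*(0 + 15) = -1103*15 = -16545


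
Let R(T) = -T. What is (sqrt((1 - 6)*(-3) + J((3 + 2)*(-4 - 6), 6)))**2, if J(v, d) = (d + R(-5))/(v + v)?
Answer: 1489/100 ≈ 14.890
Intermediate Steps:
J(v, d) = (5 + d)/(2*v) (J(v, d) = (d - 1*(-5))/(v + v) = (d + 5)/((2*v)) = (5 + d)*(1/(2*v)) = (5 + d)/(2*v))
(sqrt((1 - 6)*(-3) + J((3 + 2)*(-4 - 6), 6)))**2 = (sqrt((1 - 6)*(-3) + (5 + 6)/(2*(((3 + 2)*(-4 - 6))))))**2 = (sqrt(-5*(-3) + (1/2)*11/(5*(-10))))**2 = (sqrt(15 + (1/2)*11/(-50)))**2 = (sqrt(15 + (1/2)*(-1/50)*11))**2 = (sqrt(15 - 11/100))**2 = (sqrt(1489/100))**2 = (sqrt(1489)/10)**2 = 1489/100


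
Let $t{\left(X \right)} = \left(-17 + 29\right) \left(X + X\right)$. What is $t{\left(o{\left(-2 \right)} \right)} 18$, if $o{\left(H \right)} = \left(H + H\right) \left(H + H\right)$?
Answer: $6912$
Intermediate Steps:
$o{\left(H \right)} = 4 H^{2}$ ($o{\left(H \right)} = 2 H 2 H = 4 H^{2}$)
$t{\left(X \right)} = 24 X$ ($t{\left(X \right)} = 12 \cdot 2 X = 24 X$)
$t{\left(o{\left(-2 \right)} \right)} 18 = 24 \cdot 4 \left(-2\right)^{2} \cdot 18 = 24 \cdot 4 \cdot 4 \cdot 18 = 24 \cdot 16 \cdot 18 = 384 \cdot 18 = 6912$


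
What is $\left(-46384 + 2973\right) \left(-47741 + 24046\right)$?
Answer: $1028623645$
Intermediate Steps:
$\left(-46384 + 2973\right) \left(-47741 + 24046\right) = \left(-43411\right) \left(-23695\right) = 1028623645$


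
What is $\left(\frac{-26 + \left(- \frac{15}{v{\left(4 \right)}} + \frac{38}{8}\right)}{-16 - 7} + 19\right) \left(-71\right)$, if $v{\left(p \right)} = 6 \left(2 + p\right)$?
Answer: $- \frac{97696}{69} \approx -1415.9$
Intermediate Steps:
$v{\left(p \right)} = 12 + 6 p$
$\left(\frac{-26 + \left(- \frac{15}{v{\left(4 \right)}} + \frac{38}{8}\right)}{-16 - 7} + 19\right) \left(-71\right) = \left(\frac{-26 + \left(- \frac{15}{12 + 6 \cdot 4} + \frac{38}{8}\right)}{-16 - 7} + 19\right) \left(-71\right) = \left(\frac{-26 + \left(- \frac{15}{12 + 24} + 38 \cdot \frac{1}{8}\right)}{-23} + 19\right) \left(-71\right) = \left(\left(-26 + \left(- \frac{15}{36} + \frac{19}{4}\right)\right) \left(- \frac{1}{23}\right) + 19\right) \left(-71\right) = \left(\left(-26 + \left(\left(-15\right) \frac{1}{36} + \frac{19}{4}\right)\right) \left(- \frac{1}{23}\right) + 19\right) \left(-71\right) = \left(\left(-26 + \left(- \frac{5}{12} + \frac{19}{4}\right)\right) \left(- \frac{1}{23}\right) + 19\right) \left(-71\right) = \left(\left(-26 + \frac{13}{3}\right) \left(- \frac{1}{23}\right) + 19\right) \left(-71\right) = \left(\left(- \frac{65}{3}\right) \left(- \frac{1}{23}\right) + 19\right) \left(-71\right) = \left(\frac{65}{69} + 19\right) \left(-71\right) = \frac{1376}{69} \left(-71\right) = - \frac{97696}{69}$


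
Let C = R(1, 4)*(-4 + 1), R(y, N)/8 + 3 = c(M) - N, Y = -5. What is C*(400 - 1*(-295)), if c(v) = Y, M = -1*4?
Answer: 200160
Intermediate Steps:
M = -4
c(v) = -5
R(y, N) = -64 - 8*N (R(y, N) = -24 + 8*(-5 - N) = -24 + (-40 - 8*N) = -64 - 8*N)
C = 288 (C = (-64 - 8*4)*(-4 + 1) = (-64 - 32)*(-3) = -96*(-3) = 288)
C*(400 - 1*(-295)) = 288*(400 - 1*(-295)) = 288*(400 + 295) = 288*695 = 200160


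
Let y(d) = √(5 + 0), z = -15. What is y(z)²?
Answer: 5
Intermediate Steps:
y(d) = √5
y(z)² = (√5)² = 5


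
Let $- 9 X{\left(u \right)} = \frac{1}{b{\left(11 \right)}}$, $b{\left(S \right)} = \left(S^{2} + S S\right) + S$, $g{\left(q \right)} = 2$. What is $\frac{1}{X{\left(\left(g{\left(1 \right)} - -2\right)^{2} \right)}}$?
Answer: $-2277$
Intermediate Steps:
$b{\left(S \right)} = S + 2 S^{2}$ ($b{\left(S \right)} = \left(S^{2} + S^{2}\right) + S = 2 S^{2} + S = S + 2 S^{2}$)
$X{\left(u \right)} = - \frac{1}{2277}$ ($X{\left(u \right)} = - \frac{1}{9 \cdot 11 \left(1 + 2 \cdot 11\right)} = - \frac{1}{9 \cdot 11 \left(1 + 22\right)} = - \frac{1}{9 \cdot 11 \cdot 23} = - \frac{1}{9 \cdot 253} = \left(- \frac{1}{9}\right) \frac{1}{253} = - \frac{1}{2277}$)
$\frac{1}{X{\left(\left(g{\left(1 \right)} - -2\right)^{2} \right)}} = \frac{1}{- \frac{1}{2277}} = -2277$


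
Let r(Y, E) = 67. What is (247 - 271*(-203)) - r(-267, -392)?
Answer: 55193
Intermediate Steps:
(247 - 271*(-203)) - r(-267, -392) = (247 - 271*(-203)) - 1*67 = (247 + 55013) - 67 = 55260 - 67 = 55193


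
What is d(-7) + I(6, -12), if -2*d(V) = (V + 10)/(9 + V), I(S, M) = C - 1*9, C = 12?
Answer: 9/4 ≈ 2.2500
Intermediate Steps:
I(S, M) = 3 (I(S, M) = 12 - 1*9 = 12 - 9 = 3)
d(V) = -(10 + V)/(2*(9 + V)) (d(V) = -(V + 10)/(2*(9 + V)) = -(10 + V)/(2*(9 + V)))
d(-7) + I(6, -12) = (-10 - 1*(-7))/(2*(9 - 7)) + 3 = (½)*(-10 + 7)/2 + 3 = (½)*(½)*(-3) + 3 = -¾ + 3 = 9/4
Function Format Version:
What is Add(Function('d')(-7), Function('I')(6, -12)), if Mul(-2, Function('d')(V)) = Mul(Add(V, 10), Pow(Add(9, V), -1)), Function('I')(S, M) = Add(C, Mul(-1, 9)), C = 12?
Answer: Rational(9, 4) ≈ 2.2500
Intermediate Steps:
Function('I')(S, M) = 3 (Function('I')(S, M) = Add(12, Mul(-1, 9)) = Add(12, -9) = 3)
Function('d')(V) = Mul(Rational(-1, 2), Pow(Add(9, V), -1), Add(10, V)) (Function('d')(V) = Mul(Rational(-1, 2), Mul(Add(V, 10), Pow(Add(9, V), -1))) = Mul(Rational(-1, 2), Mul(Add(10, V), Pow(Add(9, V), -1))) = Mul(Rational(-1, 2), Mul(Pow(Add(9, V), -1), Add(10, V))) = Mul(Rational(-1, 2), Pow(Add(9, V), -1), Add(10, V)))
Add(Function('d')(-7), Function('I')(6, -12)) = Add(Mul(Rational(1, 2), Pow(Add(9, -7), -1), Add(-10, Mul(-1, -7))), 3) = Add(Mul(Rational(1, 2), Pow(2, -1), Add(-10, 7)), 3) = Add(Mul(Rational(1, 2), Rational(1, 2), -3), 3) = Add(Rational(-3, 4), 3) = Rational(9, 4)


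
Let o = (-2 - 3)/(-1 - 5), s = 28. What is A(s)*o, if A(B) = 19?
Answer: 95/6 ≈ 15.833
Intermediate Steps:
o = 5/6 (o = -5/(-6) = -5*(-1/6) = 5/6 ≈ 0.83333)
A(s)*o = 19*(5/6) = 95/6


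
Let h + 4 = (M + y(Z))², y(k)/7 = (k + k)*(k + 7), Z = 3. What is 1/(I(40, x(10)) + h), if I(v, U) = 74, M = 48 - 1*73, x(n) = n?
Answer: 1/156095 ≈ 6.4064e-6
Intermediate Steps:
y(k) = 14*k*(7 + k) (y(k) = 7*((k + k)*(k + 7)) = 7*((2*k)*(7 + k)) = 7*(2*k*(7 + k)) = 14*k*(7 + k))
M = -25 (M = 48 - 73 = -25)
h = 156021 (h = -4 + (-25 + 14*3*(7 + 3))² = -4 + (-25 + 14*3*10)² = -4 + (-25 + 420)² = -4 + 395² = -4 + 156025 = 156021)
1/(I(40, x(10)) + h) = 1/(74 + 156021) = 1/156095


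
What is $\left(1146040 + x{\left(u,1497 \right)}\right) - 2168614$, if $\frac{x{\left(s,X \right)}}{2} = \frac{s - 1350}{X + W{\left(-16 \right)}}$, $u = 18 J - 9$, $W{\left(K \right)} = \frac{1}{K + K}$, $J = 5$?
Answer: $- \frac{48984443538}{47903} \approx -1.0226 \cdot 10^{6}$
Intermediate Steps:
$W{\left(K \right)} = \frac{1}{2 K}$
$u = 81$ ($u = 18 \cdot 5 - 9 = 90 - 9 = 81$)
$x{\left(s,X \right)} = \frac{2 \left(-1350 + s\right)}{- \frac{1}{32} + X}$ ($x{\left(s,X \right)} = 2 \frac{s - 1350}{X + \frac{1}{2 \left(-16\right)}} = 2 \frac{-1350 + s}{X + \frac{1}{2} \left(- \frac{1}{16}\right)} = 2 \frac{-1350 + s}{X - \frac{1}{32}} = 2 \frac{-1350 + s}{- \frac{1}{32} + X} = \frac{2 \left(-1350 + s\right)}{- \frac{1}{32} + X}$)
$\left(1146040 + x{\left(u,1497 \right)}\right) - 2168614 = \left(1146040 + \frac{64 \left(-1350 + 81\right)}{-1 + 32 \cdot 1497}\right) - 2168614 = \left(1146040 + 64 \frac{1}{-1 + 47904} \left(-1269\right)\right) - 2168614 = \left(1146040 + 64 \cdot \frac{1}{47903} \left(-1269\right)\right) - 2168614 = \left(1146040 - \frac{81216}{47903}\right) - 2168614 = \frac{54898672904}{47903} - 2168614 = - \frac{48984443538}{47903}$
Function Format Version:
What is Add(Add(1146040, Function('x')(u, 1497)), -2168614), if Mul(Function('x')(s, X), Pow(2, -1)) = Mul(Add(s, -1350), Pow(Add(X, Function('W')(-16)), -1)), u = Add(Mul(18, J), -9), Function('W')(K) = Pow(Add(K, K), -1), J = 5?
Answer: Rational(-48984443538, 47903) ≈ -1.0226e+6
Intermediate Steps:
Function('W')(K) = Mul(Rational(1, 2), Pow(K, -1)) (Function('W')(K) = Pow(Mul(2, K), -1) = Mul(Rational(1, 2), Pow(K, -1)))
u = 81 (u = Add(Mul(18, 5), -9) = Add(90, -9) = 81)
Function('x')(s, X) = Mul(2, Pow(Add(Rational(-1, 32), X), -1), Add(-1350, s)) (Function('x')(s, X) = Mul(2, Mul(Add(s, -1350), Pow(Add(X, Mul(Rational(1, 2), Pow(-16, -1))), -1))) = Mul(2, Mul(Add(-1350, s), Pow(Add(X, Mul(Rational(1, 2), Rational(-1, 16))), -1))) = Mul(2, Mul(Add(-1350, s), Pow(Add(X, Rational(-1, 32)), -1))) = Mul(2, Mul(Add(-1350, s), Pow(Add(Rational(-1, 32), X), -1))) = Mul(2, Mul(Pow(Add(Rational(-1, 32), X), -1), Add(-1350, s))) = Mul(2, Pow(Add(Rational(-1, 32), X), -1), Add(-1350, s)))
Add(Add(1146040, Function('x')(u, 1497)), -2168614) = Add(Add(1146040, Mul(64, Pow(Add(-1, Mul(32, 1497)), -1), Add(-1350, 81))), -2168614) = Add(Add(1146040, Mul(64, Pow(Add(-1, 47904), -1), -1269)), -2168614) = Add(Add(1146040, Mul(64, Pow(47903, -1), -1269)), -2168614) = Add(Add(1146040, Mul(64, Rational(1, 47903), -1269)), -2168614) = Add(Add(1146040, Rational(-81216, 47903)), -2168614) = Add(Rational(54898672904, 47903), -2168614) = Rational(-48984443538, 47903)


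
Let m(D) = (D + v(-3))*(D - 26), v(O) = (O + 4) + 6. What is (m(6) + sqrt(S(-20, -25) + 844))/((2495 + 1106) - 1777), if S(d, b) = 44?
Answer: -65/456 + sqrt(222)/912 ≈ -0.12621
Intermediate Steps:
v(O) = 10 + O (v(O) = (4 + O) + 6 = 10 + O)
m(D) = (-26 + D)*(7 + D) (m(D) = (D + (10 - 3))*(D - 26) = (D + 7)*(-26 + D) = (7 + D)*(-26 + D) = (-26 + D)*(7 + D))
(m(6) + sqrt(S(-20, -25) + 844))/((2495 + 1106) - 1777) = ((-182 + 6**2 - 19*6) + sqrt(44 + 844))/((2495 + 1106) - 1777) = ((-182 + 36 - 114) + sqrt(888))/(3601 - 1777) = (-260 + 2*sqrt(222))/1824 = (-260 + 2*sqrt(222))*(1/1824) = -65/456 + sqrt(222)/912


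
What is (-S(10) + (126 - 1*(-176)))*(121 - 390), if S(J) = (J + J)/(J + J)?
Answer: -80969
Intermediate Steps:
S(J) = 1 (S(J) = (2*J)/((2*J)) = (2*J)*(1/(2*J)) = 1)
(-S(10) + (126 - 1*(-176)))*(121 - 390) = (-1*1 + (126 - 1*(-176)))*(121 - 390) = (-1 + (126 + 176))*(-269) = (-1 + 302)*(-269) = 301*(-269) = -80969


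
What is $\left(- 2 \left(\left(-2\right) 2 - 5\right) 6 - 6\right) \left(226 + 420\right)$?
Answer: $65892$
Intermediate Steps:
$\left(- 2 \left(\left(-2\right) 2 - 5\right) 6 - 6\right) \left(226 + 420\right) = \left(- 2 \left(-4 - 5\right) 6 - 6\right) 646 = \left(- 2 \left(\left(-9\right) 6\right) - 6\right) 646 = \left(\left(-2\right) \left(-54\right) - 6\right) 646 = \left(108 - 6\right) 646 = 102 \cdot 646 = 65892$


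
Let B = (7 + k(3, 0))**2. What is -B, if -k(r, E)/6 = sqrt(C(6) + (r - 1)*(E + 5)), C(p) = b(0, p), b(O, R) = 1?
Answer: -445 + 84*sqrt(11) ≈ -166.40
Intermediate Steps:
C(p) = 1
k(r, E) = -6*sqrt(1 + (-1 + r)*(5 + E)) (k(r, E) = -6*sqrt(1 + (r - 1)*(E + 5)) = -6*sqrt(1 + (-1 + r)*(5 + E)))
B = (7 - 6*sqrt(11))**2 (B = (7 - 6*sqrt(-4 - 1*0 + 5*3 + 0*3))**2 = (7 - 6*sqrt(-4 + 0 + 15 + 0))**2 = (7 - 6*sqrt(11))**2 ≈ 166.40)
-B = -(445 - 84*sqrt(11)) = -445 + 84*sqrt(11)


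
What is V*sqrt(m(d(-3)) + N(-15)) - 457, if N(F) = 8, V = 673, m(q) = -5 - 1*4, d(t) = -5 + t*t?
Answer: -457 + 673*I ≈ -457.0 + 673.0*I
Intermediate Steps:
d(t) = -5 + t**2
m(q) = -9 (m(q) = -5 - 4 = -9)
V*sqrt(m(d(-3)) + N(-15)) - 457 = 673*sqrt(-9 + 8) - 457 = 673*sqrt(-1) - 457 = 673*I - 457 = -457 + 673*I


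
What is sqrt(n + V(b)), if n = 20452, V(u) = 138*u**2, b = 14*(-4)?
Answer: 2*sqrt(113305) ≈ 673.22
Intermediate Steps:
b = -56
sqrt(n + V(b)) = sqrt(20452 + 138*(-56)**2) = sqrt(20452 + 138*3136) = sqrt(20452 + 432768) = sqrt(453220) = 2*sqrt(113305)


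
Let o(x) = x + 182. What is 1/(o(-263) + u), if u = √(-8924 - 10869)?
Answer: -81/26354 - I*√19793/26354 ≈ -0.0030735 - 0.0053384*I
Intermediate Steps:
u = I*√19793 (u = √(-19793) = I*√19793 ≈ 140.69*I)
o(x) = 182 + x
1/(o(-263) + u) = 1/((182 - 263) + I*√19793) = 1/(-81 + I*√19793)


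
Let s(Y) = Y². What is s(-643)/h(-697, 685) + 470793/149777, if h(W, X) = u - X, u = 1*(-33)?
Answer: -61587121499/107539886 ≈ -572.69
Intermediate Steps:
u = -33
h(W, X) = -33 - X
s(-643)/h(-697, 685) + 470793/149777 = (-643)²/(-33 - 1*685) + 470793/149777 = 413449/(-33 - 685) + 470793*(1/149777) = 413449/(-718) + 470793/149777 = 413449*(-1/718) + 470793/149777 = -413449/718 + 470793/149777 = -61587121499/107539886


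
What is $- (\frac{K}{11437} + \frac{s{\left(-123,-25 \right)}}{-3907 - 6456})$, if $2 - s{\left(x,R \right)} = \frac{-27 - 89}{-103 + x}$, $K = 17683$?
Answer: $- \frac{20705207561}{13392944303} \approx -1.546$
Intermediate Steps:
$s{\left(x,R \right)} = 2 + \frac{116}{-103 + x}$ ($s{\left(x,R \right)} = 2 - \frac{-27 - 89}{-103 + x} = 2 - - \frac{116}{-103 + x} = 2 + \frac{116}{-103 + x}$)
$- (\frac{K}{11437} + \frac{s{\left(-123,-25 \right)}}{-3907 - 6456}) = - (\frac{17683}{11437} + \frac{2 \frac{1}{-103 - 123} \left(-45 - 123\right)}{-3907 - 6456}) = - (17683 \cdot \frac{1}{11437} + \frac{2 \frac{1}{-226} \left(-168\right)}{-3907 - 6456}) = - (\frac{17683}{11437} + \frac{2 \left(- \frac{1}{226}\right) \left(-168\right)}{-10363}) = - (\frac{17683}{11437} + \frac{168}{113} \left(- \frac{1}{10363}\right)) = - (\frac{17683}{11437} - \frac{168}{1171019}) = \left(-1\right) \frac{20705207561}{13392944303} = - \frac{20705207561}{13392944303}$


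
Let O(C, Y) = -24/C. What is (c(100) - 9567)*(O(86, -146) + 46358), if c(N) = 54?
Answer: -18963042966/43 ≈ -4.4100e+8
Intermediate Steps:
(c(100) - 9567)*(O(86, -146) + 46358) = (54 - 9567)*(-24/86 + 46358) = -9513*(-24*1/86 + 46358) = -9513*(-12/43 + 46358) = -9513*1993382/43 = -18963042966/43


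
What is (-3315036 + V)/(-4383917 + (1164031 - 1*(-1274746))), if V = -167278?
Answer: 102421/57210 ≈ 1.7903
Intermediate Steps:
(-3315036 + V)/(-4383917 + (1164031 - 1*(-1274746))) = (-3315036 - 167278)/(-4383917 + (1164031 - 1*(-1274746))) = -3482314/(-4383917 + (1164031 + 1274746)) = -3482314/(-4383917 + 2438777) = -3482314/(-1945140) = -3482314*(-1/1945140) = 102421/57210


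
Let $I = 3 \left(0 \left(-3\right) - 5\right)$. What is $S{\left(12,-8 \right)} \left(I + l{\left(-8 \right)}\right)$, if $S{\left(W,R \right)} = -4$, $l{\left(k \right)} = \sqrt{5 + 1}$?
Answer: $60 - 4 \sqrt{6} \approx 50.202$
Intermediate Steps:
$l{\left(k \right)} = \sqrt{6}$
$I = -15$ ($I = 3 \left(0 - 5\right) = 3 \left(-5\right) = -15$)
$S{\left(12,-8 \right)} \left(I + l{\left(-8 \right)}\right) = - 4 \left(-15 + \sqrt{6}\right) = 60 - 4 \sqrt{6}$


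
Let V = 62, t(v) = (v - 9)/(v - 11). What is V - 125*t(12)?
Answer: -313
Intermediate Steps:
t(v) = (-9 + v)/(-11 + v)
V - 125*t(12) = 62 - 125*(-9 + 12)/(-11 + 12) = 62 - 125*3/1 = 62 - 125*3 = 62 - 375 = -313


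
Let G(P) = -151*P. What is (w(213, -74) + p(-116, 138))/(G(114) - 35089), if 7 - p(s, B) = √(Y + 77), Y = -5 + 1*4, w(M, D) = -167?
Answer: 160/52303 + 2*√19/52303 ≈ 0.0032258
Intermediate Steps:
Y = -1 (Y = -5 + 4 = -1)
p(s, B) = 7 - 2*√19 (p(s, B) = 7 - √(-1 + 77) = 7 - √76 = 7 - 2*√19)
(w(213, -74) + p(-116, 138))/(G(114) - 35089) = (-167 + (7 - 2*√19))/(-151*114 - 35089) = (-160 - 2*√19)/(-17214 - 35089) = (-160 - 2*√19)/(-52303) = (-160 - 2*√19)*(-1/52303) = 160/52303 + 2*√19/52303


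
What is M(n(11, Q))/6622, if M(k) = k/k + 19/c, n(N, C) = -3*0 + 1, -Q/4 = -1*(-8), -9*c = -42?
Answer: 71/92708 ≈ 0.00076585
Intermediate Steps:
c = 14/3 (c = -⅑*(-42) = 14/3 ≈ 4.6667)
Q = -32 (Q = -(-4)*(-8) = -4*8 = -32)
n(N, C) = 1 (n(N, C) = 0 + 1 = 1)
M(k) = 71/14 (M(k) = k/k + 19/(14/3) = 1 + 19*(3/14) = 1 + 57/14 = 71/14)
M(n(11, Q))/6622 = (71/14)/6622 = (71/14)*(1/6622) = 71/92708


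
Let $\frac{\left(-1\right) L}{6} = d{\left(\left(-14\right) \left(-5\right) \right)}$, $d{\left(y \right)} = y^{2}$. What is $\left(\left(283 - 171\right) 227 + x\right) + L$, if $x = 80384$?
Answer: $76408$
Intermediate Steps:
$L = -29400$ ($L = - 6 \left(\left(-14\right) \left(-5\right)\right)^{2} = - 6 \cdot 70^{2} = \left(-6\right) 4900 = -29400$)
$\left(\left(283 - 171\right) 227 + x\right) + L = \left(\left(283 - 171\right) 227 + 80384\right) - 29400 = \left(112 \cdot 227 + 80384\right) - 29400 = \left(25424 + 80384\right) - 29400 = 105808 - 29400 = 76408$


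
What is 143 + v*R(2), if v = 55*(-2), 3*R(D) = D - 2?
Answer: 143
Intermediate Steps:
R(D) = -⅔ + D/3 (R(D) = (D - 2)/3 = (-2 + D)/3 = -⅔ + D/3)
v = -110
143 + v*R(2) = 143 - 110*(-⅔ + (⅓)*2) = 143 - 110*(-⅔ + ⅔) = 143 - 110*0 = 143 + 0 = 143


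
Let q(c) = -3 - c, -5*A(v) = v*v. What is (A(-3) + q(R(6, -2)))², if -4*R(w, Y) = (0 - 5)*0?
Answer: 576/25 ≈ 23.040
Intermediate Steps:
R(w, Y) = 0 (R(w, Y) = -(0 - 5)*0/4 = -(-5)*0/4 = -¼*0 = 0)
A(v) = -v²/5 (A(v) = -v*v/5 = -v²/5)
(A(-3) + q(R(6, -2)))² = (-⅕*(-3)² + (-3 - 1*0))² = (-⅕*9 + (-3 + 0))² = (-9/5 - 3)² = (-24/5)² = 576/25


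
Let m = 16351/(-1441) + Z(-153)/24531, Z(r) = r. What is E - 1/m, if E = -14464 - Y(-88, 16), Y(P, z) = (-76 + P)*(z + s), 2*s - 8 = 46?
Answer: -58325476327/7869154 ≈ -7411.9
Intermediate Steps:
s = 27 (s = 4 + (½)*46 = 4 + 23 = 27)
Y(P, z) = (-76 + P)*(27 + z) (Y(P, z) = (-76 + P)*(z + 27) = (-76 + P)*(27 + z))
m = -7869154/693121 (m = 16351/(-1441) - 153/24531 = 16351*(-1/1441) - 153*1/24531 = -16351/1441 - 3/481 = -7869154/693121 ≈ -11.353)
E = -7412 (E = -14464 - (-2052 - 76*16 + 27*(-88) - 88*16) = -14464 - (-2052 - 1216 - 2376 - 1408) = -14464 - 1*(-7052) = -14464 + 7052 = -7412)
E - 1/m = -7412 - 1/(-7869154/693121) = -7412 - 1*(-693121/7869154) = -7412 + 693121/7869154 = -58325476327/7869154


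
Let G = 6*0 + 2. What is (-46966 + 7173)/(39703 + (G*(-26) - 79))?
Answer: -3061/3044 ≈ -1.0056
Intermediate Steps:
G = 2 (G = 0 + 2 = 2)
(-46966 + 7173)/(39703 + (G*(-26) - 79)) = (-46966 + 7173)/(39703 + (2*(-26) - 79)) = -39793/(39703 + (-52 - 79)) = -39793/(39703 - 131) = -39793/39572 = -39793*1/39572 = -3061/3044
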